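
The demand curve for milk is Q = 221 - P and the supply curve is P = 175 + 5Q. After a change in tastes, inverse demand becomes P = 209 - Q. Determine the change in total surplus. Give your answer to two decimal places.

Rewriting demand in inverse form: P = 221 - Q.
Initial equilibrium: Q_0 = 7.6667, P_0 = 213.3333; CS_0 = (1/2)(7.6667)(7.6667) = 29.3889, PS_0 = (1/2)(7.6667)(38.3333) = 146.9444.
New equilibrium: 209 - Q = 175 + 5Q gives Q_1 = 5.6667, P_1 = 203.3333; CS_1 = 16.0556, PS_1 = 80.2778.
Change in total surplus = (16.0556 + 80.2778) - (29.3889 + 146.9444) = -80.

-80.00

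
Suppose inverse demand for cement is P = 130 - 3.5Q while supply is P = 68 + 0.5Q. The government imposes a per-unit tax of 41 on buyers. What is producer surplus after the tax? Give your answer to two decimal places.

Without the tax, 130 - 3.5Q = 68 + 0.5Q so Q* = 15.5 and P* = 75.75.
With the tax, buyers' net willingness to pay falls by 41: (130 - 41) - 3.5Q = 68 + 0.5Q, so Q_t = 5.25. Buyers pay P_b = 111.625; sellers receive P_s = P_b - 41 = 70.625.
PS = (1/2)(Q_t)(P_s - 68) = (1/2)(5.25)(2.625) = 6.8906.

6.89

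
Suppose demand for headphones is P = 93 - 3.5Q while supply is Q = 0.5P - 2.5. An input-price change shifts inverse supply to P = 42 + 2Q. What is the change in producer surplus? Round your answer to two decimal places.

-170.02

Rewriting supply in inverse form: P = 5 + 2Q.
Initial equilibrium: Q_0 = 16, P_0 = 37; CS_0 = (1/2)(16)(56) = 448, PS_0 = (1/2)(16)(32) = 256.
New equilibrium: 93 - 3.5Q = 42 + 2Q gives Q_1 = 9.2727, P_1 = 60.5455; CS_1 = 150.4711, PS_1 = 85.9835.
Change in producer surplus = 85.9835 - 256 = -170.0165.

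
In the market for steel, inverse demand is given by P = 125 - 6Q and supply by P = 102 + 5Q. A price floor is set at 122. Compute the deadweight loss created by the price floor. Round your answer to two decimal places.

Without the control, 125 - 6Q = 102 + 5Q so Q* = 2.0909 and P* = 112.4545.
At the floor price 122, quantity demanded is (125 - 122)/6 = 0.5; demand is the short side, so Q = 0.5 trades at P = 122.
The lost-trades triangle has base Q* - 0.5 = 1.5909 and height equal to the gap between the curves at Q = 0.5, which is 122 - 104.5 = 17.5. DWL = (1/2)(1.5909)(17.5) = 13.9205.

13.92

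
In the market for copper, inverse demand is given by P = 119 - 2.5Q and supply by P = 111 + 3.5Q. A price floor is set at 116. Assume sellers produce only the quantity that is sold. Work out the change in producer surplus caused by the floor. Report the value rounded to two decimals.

0.37

Without the control, 119 - 2.5Q = 111 + 3.5Q so Q* = 1.3333 and P* = 115.6667.
At the floor price 116, quantity demanded is (119 - 116)/2.5 = 1.2; demand is the short side, so Q = 1.2 trades at P = 116.
PS goes from (1/2)(1.3333)(4.6667) = 3.1111 to 3.48 (computed as (116 - 111)(1.2) - (1/2)(3.5)(1.2)^2), a change of 0.3689.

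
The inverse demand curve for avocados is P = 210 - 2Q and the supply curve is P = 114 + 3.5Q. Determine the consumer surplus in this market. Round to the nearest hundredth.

304.66

Set 210 - 2Q = 114 + 3.5Q, which gives 96 = 5.5Q, so Q* = 17.4545 and P* = 210 - 2(17.4545) = 175.0909.
The demand choke price is 210, so CS = (1/2)(Q*)(210 - P*) = (1/2)(17.4545)(34.9091) = 304.6612.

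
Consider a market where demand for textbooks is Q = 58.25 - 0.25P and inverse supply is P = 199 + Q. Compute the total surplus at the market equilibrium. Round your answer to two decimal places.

115.60

Rewriting demand in inverse form: P = 233 - 4Q.
Equilibrium: 233 - 4Q = 199 + Q, so Q* = 6.8 and P* = 205.8.
CS = (1/2)(6.8)(27.2) = 92.48 and PS = (1/2)(6.8)(6.8) = 23.12, so total surplus = 115.6.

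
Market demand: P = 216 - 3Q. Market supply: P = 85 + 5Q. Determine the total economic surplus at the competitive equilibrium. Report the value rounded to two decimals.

1072.56

Equilibrium: 216 - 3Q = 85 + 5Q, so Q* = 16.375 and P* = 166.875.
Total surplus is the full triangle between the curves from 0 to Q*: (1/2)(16.375)(216 - 85) = 1072.5625.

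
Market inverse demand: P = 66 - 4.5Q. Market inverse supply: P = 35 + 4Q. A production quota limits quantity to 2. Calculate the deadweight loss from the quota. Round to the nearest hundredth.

11.53

Unrestricted equilibrium: Q* = (66 - 35)/(4.5 + 4) = 3.6471.
At Q = 2 the demand price is 66 - 4.5(2) = 57 and the supply price is 35 + 4(2) = 43.
Deadweight loss is the triangle between the curves from 2 to 3.6471: (1/2)(57 - 43)(3.6471 - 2) = 11.5294.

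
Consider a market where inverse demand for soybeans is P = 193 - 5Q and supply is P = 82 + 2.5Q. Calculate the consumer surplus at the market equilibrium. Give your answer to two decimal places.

547.60

Equilibrium: 193 - 5Q = 82 + 2.5Q, so Q* = 14.8 and P* = 119.
CS is the area between the demand curve and P* from 0 to Q*: (1/2)(14.8)(74) = 547.6.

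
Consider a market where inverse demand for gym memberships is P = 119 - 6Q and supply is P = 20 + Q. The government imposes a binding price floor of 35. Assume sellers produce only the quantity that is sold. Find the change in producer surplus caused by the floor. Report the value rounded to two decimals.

Without the control, 119 - 6Q = 20 + Q so Q* = 14.1429 and P* = 34.1429.
At P = 35, buyers demand (119 - 35)/6 = 14 while sellers would supply more, so the quantity traded is 14 at price 35.
PS goes from (1/2)(14.1429)(14.1429) = 100.0102 to 112 (computed as (35 - 20)(14) - (1/2)(1)(14)^2), a change of 11.9898.

11.99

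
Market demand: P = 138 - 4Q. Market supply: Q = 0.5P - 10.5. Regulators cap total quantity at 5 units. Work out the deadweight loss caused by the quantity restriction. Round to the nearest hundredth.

630.75

Rewriting supply in inverse form: P = 21 + 2Q.
Without the quota, 138 - 4Q = 21 + 2Q gives Q* = 19.5.
At Q = 5 the demand price is 138 - 4(5) = 118 and the supply price is 21 + 2(5) = 31.
Deadweight loss is the triangle between the curves from 5 to 19.5: (1/2)(118 - 31)(19.5 - 5) = 630.75.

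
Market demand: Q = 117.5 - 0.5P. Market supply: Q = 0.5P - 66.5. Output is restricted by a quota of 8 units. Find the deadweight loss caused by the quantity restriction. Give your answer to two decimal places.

612.50

Rewriting demand in inverse form: P = 235 - 2Q.
Rewriting supply in inverse form: P = 133 + 2Q.
Unrestricted equilibrium: Q* = (235 - 133)/(2 + 2) = 25.5.
At Q = 8 the demand price is 235 - 2(8) = 219 and the supply price is 133 + 2(8) = 149.
Deadweight loss is the triangle between the curves from 8 to 25.5: (1/2)(219 - 149)(25.5 - 8) = 612.5.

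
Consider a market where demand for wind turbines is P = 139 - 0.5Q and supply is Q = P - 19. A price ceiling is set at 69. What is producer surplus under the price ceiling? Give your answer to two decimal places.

Rewriting supply in inverse form: P = 19 + Q.
Without the control, 139 - 0.5Q = 19 + Q so Q* = 80 and P* = 99.
At P = 69, sellers supply (69 - 19)/1 = 50 while buyers want more, so the quantity traded is 50 at price 69.
PS is the triangle above supply below 69: (1/2)(50)(69 - 19) = 1250.

1250.00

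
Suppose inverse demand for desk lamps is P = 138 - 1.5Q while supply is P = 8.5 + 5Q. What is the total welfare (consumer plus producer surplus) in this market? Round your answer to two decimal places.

1290.02

Set 138 - 1.5Q = 8.5 + 5Q, which gives 129.5 = 6.5Q, so Q* = 19.9231 and P* = 138 - 1.5(19.9231) = 108.1154.
Total surplus is the full triangle between the curves from 0 to Q*: (1/2)(19.9231)(138 - 8.5) = 1290.0192.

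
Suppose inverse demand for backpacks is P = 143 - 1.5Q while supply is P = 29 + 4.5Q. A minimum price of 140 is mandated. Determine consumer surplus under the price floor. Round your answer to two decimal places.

3.00

Without the control, 143 - 1.5Q = 29 + 4.5Q so Q* = 19 and P* = 114.5.
At the floor price 140, quantity demanded is (143 - 140)/1.5 = 2; demand is the short side, so Q = 2 trades at P = 140.
CS is the triangle under demand above 140: (1/2)(2)(143 - 140) = 3.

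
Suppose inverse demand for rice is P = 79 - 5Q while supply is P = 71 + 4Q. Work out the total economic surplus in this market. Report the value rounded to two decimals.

Set 79 - 5Q = 71 + 4Q, which gives 8 = 9Q, so Q* = 0.8889 and P* = 79 - 5(0.8889) = 74.5556.
Total surplus is the full triangle between the curves from 0 to Q*: (1/2)(0.8889)(79 - 71) = 3.5556.

3.56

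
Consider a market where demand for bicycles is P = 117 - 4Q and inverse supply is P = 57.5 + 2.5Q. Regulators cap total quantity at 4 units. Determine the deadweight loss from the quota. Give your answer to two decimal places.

Without the quota, 117 - 4Q = 57.5 + 2.5Q gives Q* = 9.1538.
At Q = 4 the demand price is 117 - 4(4) = 101 and the supply price is 57.5 + 2.5(4) = 67.5.
DWL = (1/2)(gap between curves at 4) x (Q* - 4) = (1/2)(33.5)(5.1538) = 86.3269.

86.33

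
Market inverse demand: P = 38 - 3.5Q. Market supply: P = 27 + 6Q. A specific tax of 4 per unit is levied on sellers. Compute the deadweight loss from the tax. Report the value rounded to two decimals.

Pre-tax equilibrium: 38 - 3.5Q = 27 + 6Q gives Q* = 1.1579, P* = 33.9474.
With the tax, sellers need 4 more per unit: 38 - 3.5Q = 27 + 6Q + 4, so Q_t = 0.7368. Buyers pay P_b = 35.4211; sellers receive P_s = P_b - 4 = 31.4211.
Deadweight loss is the triangle between the curves from Q_t to Q*: (1/2)(1.1579 - 0.7368)(4) = 0.8421.

0.84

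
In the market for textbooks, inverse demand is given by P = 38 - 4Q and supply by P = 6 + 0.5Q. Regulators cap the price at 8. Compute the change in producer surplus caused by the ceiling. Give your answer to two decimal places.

-8.64

Without the control, 38 - 4Q = 6 + 0.5Q so Q* = 7.1111 and P* = 9.5556.
At P = 8, sellers supply (8 - 6)/0.5 = 4 while buyers want more, so the quantity traded is 4 at price 8.
PS goes from (1/2)(7.1111)(3.5556) = 12.642 to 4 (computed as (8 - 6)(4) - (1/2)(0.5)(4)^2), a change of -8.642.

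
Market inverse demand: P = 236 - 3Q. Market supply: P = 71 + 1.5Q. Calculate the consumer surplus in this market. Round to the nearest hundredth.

2016.67

Equilibrium: 236 - 3Q = 71 + 1.5Q, so Q* = 36.6667 and P* = 126.
CS is the area between the demand curve and P* from 0 to Q*: (1/2)(36.6667)(110) = 2016.6667.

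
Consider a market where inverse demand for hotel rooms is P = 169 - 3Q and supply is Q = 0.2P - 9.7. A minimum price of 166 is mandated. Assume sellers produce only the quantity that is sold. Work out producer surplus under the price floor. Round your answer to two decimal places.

115.00

Rewriting supply in inverse form: P = 48.5 + 5Q.
Free-market equilibrium: 169 - 3Q = 48.5 + 5Q gives Q* = 15.0625, P* = 123.8125.
At P = 166, buyers demand (169 - 166)/3 = 1 while sellers would supply more, so the quantity traded is 1 at price 166.
The supply price at Q = 1 is 53.5. PS is the trapezoid between 166 and supply over [0, 1]: (1/2)[(166 - 48.5) + (166 - 53.5)](1) = 115.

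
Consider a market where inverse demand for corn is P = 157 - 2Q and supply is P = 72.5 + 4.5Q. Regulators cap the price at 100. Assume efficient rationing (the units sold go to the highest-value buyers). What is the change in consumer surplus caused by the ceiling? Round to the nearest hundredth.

141.99

Free-market equilibrium: 157 - 2Q = 72.5 + 4.5Q gives Q* = 13, P* = 131.
At the ceiling price 100, quantity supplied is (100 - 72.5)/4.5 = 6.1111; supply is the short side, so Q = 6.1111 trades at P = 100.
CS goes from (1/2)(13)(26) = 169 to 310.9877 (computed as (157 - 100)(6.1111) - (1/2)(2)(6.1111)^2), a change of 141.9877.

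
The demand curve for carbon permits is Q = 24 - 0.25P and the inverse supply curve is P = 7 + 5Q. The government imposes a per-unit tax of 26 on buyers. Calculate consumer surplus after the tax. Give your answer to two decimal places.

Rewriting demand in inverse form: P = 96 - 4Q.
Pre-tax equilibrium: 96 - 4Q = 7 + 5Q gives Q* = 9.8889, P* = 56.4444.
A tax on buyers shifts demand down by 26: (96 - 26) - 4Q = 7 + 5Q, so Q_t = 7. Buyers pay P_b = 68; sellers receive P_s = P_b - 26 = 42.
CS = (1/2)(Q_t)(96 - P_b) = (1/2)(7)(28) = 98.

98.00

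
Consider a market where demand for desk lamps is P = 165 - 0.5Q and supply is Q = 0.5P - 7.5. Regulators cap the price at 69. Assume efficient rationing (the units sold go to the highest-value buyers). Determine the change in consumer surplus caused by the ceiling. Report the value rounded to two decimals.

Rewriting supply in inverse form: P = 15 + 2Q.
Free-market equilibrium: 165 - 0.5Q = 15 + 2Q gives Q* = 60, P* = 135.
At P = 69, sellers supply (69 - 15)/2 = 27 while buyers want more, so the quantity traded is 27 at price 69.
CS goes from (1/2)(60)(30) = 900 to 2409.75 (computed as (165 - 69)(27) - (1/2)(0.5)(27)^2), a change of 1509.75.

1509.75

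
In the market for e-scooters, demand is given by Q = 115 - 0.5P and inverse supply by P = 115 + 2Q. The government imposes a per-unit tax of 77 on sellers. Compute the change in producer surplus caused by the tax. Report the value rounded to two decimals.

-736.31

Rewriting demand in inverse form: P = 230 - 2Q.
Without the tax, 230 - 2Q = 115 + 2Q so Q* = 28.75 and P* = 172.5.
A tax on sellers shifts supply up by 77: 230 - 2Q = 115 + 2Q + 77, so Q_t = 9.5. Buyers pay P_b = 211; sellers receive P_s = P_b - 77 = 134.
Producers lose the trapezoid between P_s and P* out to Q_t plus the triangle from Q_t to Q*: change in PS = 90.25 - 826.5625 = -736.3125.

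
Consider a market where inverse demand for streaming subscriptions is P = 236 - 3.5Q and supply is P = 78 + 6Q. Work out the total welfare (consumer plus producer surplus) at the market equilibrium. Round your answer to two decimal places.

1313.89

Setting demand equal to supply, 158 = 9.5Q, so Q* = 16.6316 and P* = 177.7895.
Total surplus is the full triangle between the curves from 0 to Q*: (1/2)(16.6316)(236 - 78) = 1313.8947.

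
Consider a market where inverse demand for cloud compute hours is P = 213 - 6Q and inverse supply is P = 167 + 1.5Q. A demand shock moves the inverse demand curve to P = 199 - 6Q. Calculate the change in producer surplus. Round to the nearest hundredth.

Initial equilibrium: Q_0 = 6.1333, P_0 = 176.2; CS_0 = (1/2)(6.1333)(36.8) = 112.8533, PS_0 = (1/2)(6.1333)(9.2) = 28.2133.
New equilibrium: 199 - 6Q = 167 + 1.5Q gives Q_1 = 4.2667, P_1 = 173.4; CS_1 = 54.6133, PS_1 = 13.6533.
Change in producer surplus = 13.6533 - 28.2133 = -14.56.

-14.56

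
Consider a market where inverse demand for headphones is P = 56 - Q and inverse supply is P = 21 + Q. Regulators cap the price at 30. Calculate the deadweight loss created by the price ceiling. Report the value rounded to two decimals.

Free-market equilibrium: 56 - Q = 21 + Q gives Q* = 17.5, P* = 38.5.
At the ceiling price 30, quantity supplied is (30 - 21)/1 = 9; supply is the short side, so Q = 9 trades at P = 30.
At Q = 9 the demand price is 47 and the supply price is 30. Deadweight loss is the triangle between the curves from 9 to 17.5: (1/2)(47 - 30)(17.5 - 9) = 72.25.

72.25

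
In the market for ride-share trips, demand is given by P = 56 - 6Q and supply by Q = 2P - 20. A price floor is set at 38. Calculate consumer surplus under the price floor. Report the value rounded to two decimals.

27.00

Rewriting supply in inverse form: P = 10 + 0.5Q.
Without the control, 56 - 6Q = 10 + 0.5Q so Q* = 7.0769 and P* = 13.5385.
At the floor price 38, quantity demanded is (56 - 38)/6 = 3; demand is the short side, so Q = 3 trades at P = 38.
CS is the triangle under demand above 38: (1/2)(3)(56 - 38) = 27.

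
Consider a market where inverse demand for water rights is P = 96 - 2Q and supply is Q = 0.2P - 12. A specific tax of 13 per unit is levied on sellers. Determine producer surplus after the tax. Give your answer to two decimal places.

26.99

Rewriting supply in inverse form: P = 60 + 5Q.
Without the tax, 96 - 2Q = 60 + 5Q so Q* = 5.1429 and P* = 85.7143.
A tax on sellers shifts supply up by 13: 96 - 2Q = 60 + 5Q + 13, so Q_t = 3.2857. Buyers pay P_b = 89.4286; sellers receive P_s = P_b - 13 = 76.4286.
Producer surplus is the triangle above supply below P_s: (1/2)(3.2857)(76.4286 - 60) = 26.9898.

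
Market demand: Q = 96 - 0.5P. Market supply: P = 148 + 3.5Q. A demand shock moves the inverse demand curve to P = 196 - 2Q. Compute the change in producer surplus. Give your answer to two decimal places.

21.29

Rewriting demand in inverse form: P = 192 - 2Q.
Initial equilibrium: Q_0 = 8, P_0 = 176; CS_0 = (1/2)(8)(16) = 64, PS_0 = (1/2)(8)(28) = 112.
New equilibrium: 196 - 2Q = 148 + 3.5Q gives Q_1 = 8.7273, P_1 = 178.5455; CS_1 = 76.1653, PS_1 = 133.2893.
Change in producer surplus = 133.2893 - 112 = 21.2893.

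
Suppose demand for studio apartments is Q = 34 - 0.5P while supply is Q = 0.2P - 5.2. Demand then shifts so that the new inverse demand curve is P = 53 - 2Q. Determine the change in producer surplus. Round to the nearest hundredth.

-52.81

Rewriting demand in inverse form: P = 68 - 2Q.
Rewriting supply in inverse form: P = 26 + 5Q.
Initial equilibrium: Q_0 = 6, P_0 = 56; CS_0 = (1/2)(6)(12) = 36, PS_0 = (1/2)(6)(30) = 90.
New equilibrium: 53 - 2Q = 26 + 5Q gives Q_1 = 3.8571, P_1 = 45.2857; CS_1 = 14.8776, PS_1 = 37.1939.
Change in producer surplus = 37.1939 - 90 = -52.8061.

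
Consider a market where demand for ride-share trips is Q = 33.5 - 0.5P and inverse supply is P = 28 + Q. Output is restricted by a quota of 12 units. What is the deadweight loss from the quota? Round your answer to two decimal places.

Rewriting demand in inverse form: P = 67 - 2Q.
Unrestricted equilibrium: Q* = (67 - 28)/(2 + 1) = 13.
At Q = 12 the demand price is 67 - 2(12) = 43 and the supply price is 28 + (12) = 40.
Deadweight loss is the triangle between the curves from 12 to 13: (1/2)(43 - 40)(13 - 12) = 1.5.

1.50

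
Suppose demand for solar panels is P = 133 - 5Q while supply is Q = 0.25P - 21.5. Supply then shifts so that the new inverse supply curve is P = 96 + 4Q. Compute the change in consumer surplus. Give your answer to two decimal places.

Rewriting supply in inverse form: P = 86 + 4Q.
Initial equilibrium: Q_0 = 5.2222, P_0 = 106.8889; CS_0 = (1/2)(5.2222)(26.1111) = 68.179, PS_0 = (1/2)(5.2222)(20.8889) = 54.5432.
New equilibrium: 133 - 5Q = 96 + 4Q gives Q_1 = 4.1111, P_1 = 112.4444; CS_1 = 42.2531, PS_1 = 33.8025.
Change in consumer surplus = 42.2531 - 68.179 = -25.9259.

-25.93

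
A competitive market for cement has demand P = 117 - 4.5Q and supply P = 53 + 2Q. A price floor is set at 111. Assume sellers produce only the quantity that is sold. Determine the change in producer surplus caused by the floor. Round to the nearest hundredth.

-21.39

Without the control, 117 - 4.5Q = 53 + 2Q so Q* = 9.8462 and P* = 72.6923.
At the floor price 111, quantity demanded is (117 - 111)/4.5 = 1.3333; demand is the short side, so Q = 1.3333 trades at P = 111.
PS goes from (1/2)(9.8462)(19.6923) = 96.9467 to 75.5556 (computed as (111 - 53)(1.3333) - (1/2)(2)(1.3333)^2), a change of -21.3912.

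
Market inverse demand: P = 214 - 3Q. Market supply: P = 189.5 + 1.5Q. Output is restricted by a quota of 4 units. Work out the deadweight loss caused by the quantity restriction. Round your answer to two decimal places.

4.69

Unrestricted equilibrium: Q* = (214 - 189.5)/(3 + 1.5) = 5.4444.
At Q = 4 the demand price is 214 - 3(4) = 202 and the supply price is 189.5 + 1.5(4) = 195.5.
DWL = (1/2)(gap between curves at 4) x (Q* - 4) = (1/2)(6.5)(1.4444) = 4.6944.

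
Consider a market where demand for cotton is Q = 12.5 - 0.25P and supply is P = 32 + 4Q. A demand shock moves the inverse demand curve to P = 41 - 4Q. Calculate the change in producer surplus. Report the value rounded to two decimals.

-7.59

Rewriting demand in inverse form: P = 50 - 4Q.
Initial equilibrium: Q_0 = 2.25, P_0 = 41; CS_0 = (1/2)(2.25)(9) = 10.125, PS_0 = (1/2)(2.25)(9) = 10.125.
New equilibrium: 41 - 4Q = 32 + 4Q gives Q_1 = 1.125, P_1 = 36.5; CS_1 = 2.5312, PS_1 = 2.5312.
Change in producer surplus = 2.5312 - 10.125 = -7.5938.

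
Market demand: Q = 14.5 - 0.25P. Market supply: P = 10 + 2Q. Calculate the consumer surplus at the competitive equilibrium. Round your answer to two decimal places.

Rewriting demand in inverse form: P = 58 - 4Q.
Set 58 - 4Q = 10 + 2Q, which gives 48 = 6Q, so Q* = 8 and P* = 58 - 4(8) = 26.
CS is the area between the demand curve and P* from 0 to Q*: (1/2)(8)(32) = 128.

128.00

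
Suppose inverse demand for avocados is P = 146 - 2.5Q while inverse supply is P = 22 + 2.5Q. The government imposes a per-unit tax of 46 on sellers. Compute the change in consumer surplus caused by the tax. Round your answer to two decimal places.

-464.60

Pre-tax equilibrium: 146 - 2.5Q = 22 + 2.5Q gives Q* = 24.8, P* = 84.
A tax on sellers shifts supply up by 46: 146 - 2.5Q = 22 + 2.5Q + 46, so Q_t = 15.6. Buyers pay P_b = 107; sellers receive P_s = P_b - 46 = 61.
CS falls from (1/2)(24.8)(62) = 768.8 to (1/2)(15.6)(39) = 304.2, a change of -464.6.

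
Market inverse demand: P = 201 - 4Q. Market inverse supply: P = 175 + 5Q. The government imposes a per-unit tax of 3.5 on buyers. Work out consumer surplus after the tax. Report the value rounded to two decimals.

Pre-tax equilibrium: 201 - 4Q = 175 + 5Q gives Q* = 2.8889, P* = 189.4444.
A tax on buyers shifts demand down by 3.5: (201 - 3.5) - 4Q = 175 + 5Q, so Q_t = 2.5. Buyers pay P_b = 191; sellers receive P_s = P_b - 3.5 = 187.5.
CS = (1/2)(Q_t)(201 - P_b) = (1/2)(2.5)(10) = 12.5.

12.50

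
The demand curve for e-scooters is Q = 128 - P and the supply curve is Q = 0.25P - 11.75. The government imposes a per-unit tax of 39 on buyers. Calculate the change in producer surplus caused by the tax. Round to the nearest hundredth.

-383.76

Rewriting demand in inverse form: P = 128 - Q.
Rewriting supply in inverse form: P = 47 + 4Q.
Without the tax, 128 - Q = 47 + 4Q so Q* = 16.2 and P* = 111.8.
With the tax, buyers' net willingness to pay falls by 39: (128 - 39) - Q = 47 + 4Q, so Q_t = 8.4. Buyers pay P_b = 119.6; sellers receive P_s = P_b - 39 = 80.6.
Producers lose the trapezoid between P_s and P* out to Q_t plus the triangle from Q_t to Q*: change in PS = 141.12 - 524.88 = -383.76.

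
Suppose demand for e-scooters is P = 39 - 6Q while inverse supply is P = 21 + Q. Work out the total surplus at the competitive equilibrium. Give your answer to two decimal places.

23.14

Setting demand equal to supply, 18 = 7Q, so Q* = 2.5714 and P* = 23.5714.
CS = (1/2)(2.5714)(15.4286) = 19.8367 and PS = (1/2)(2.5714)(2.5714) = 3.3061, so total surplus = 23.1429.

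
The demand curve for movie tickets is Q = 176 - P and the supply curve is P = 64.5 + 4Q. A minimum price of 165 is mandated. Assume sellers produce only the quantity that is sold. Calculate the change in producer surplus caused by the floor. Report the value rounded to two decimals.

-131.08

Rewriting demand in inverse form: P = 176 - Q.
Without the control, 176 - Q = 64.5 + 4Q so Q* = 22.3 and P* = 153.7.
At P = 165, buyers demand (176 - 165)/1 = 11 while sellers would supply more, so the quantity traded is 11 at price 165.
PS goes from (1/2)(22.3)(89.2) = 994.58 to 863.5 (computed as (165 - 64.5)(11) - (1/2)(4)(11)^2), a change of -131.08.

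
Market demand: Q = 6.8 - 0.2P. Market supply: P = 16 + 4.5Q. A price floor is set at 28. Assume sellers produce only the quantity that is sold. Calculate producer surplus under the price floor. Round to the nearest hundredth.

11.16

Rewriting demand in inverse form: P = 34 - 5Q.
Free-market equilibrium: 34 - 5Q = 16 + 4.5Q gives Q* = 1.8947, P* = 24.5263.
At the floor price 28, quantity demanded is (34 - 28)/5 = 1.2; demand is the short side, so Q = 1.2 trades at P = 28.
The supply price at Q = 1.2 is 21.4. PS is the trapezoid between 28 and supply over [0, 1.2]: (1/2)[(28 - 16) + (28 - 21.4)](1.2) = 11.16.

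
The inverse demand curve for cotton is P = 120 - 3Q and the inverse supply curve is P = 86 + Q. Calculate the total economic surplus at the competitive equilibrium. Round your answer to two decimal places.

144.50

Equilibrium: 120 - 3Q = 86 + Q, so Q* = 8.5 and P* = 94.5.
Total surplus is the full triangle between the curves from 0 to Q*: (1/2)(8.5)(120 - 86) = 144.5.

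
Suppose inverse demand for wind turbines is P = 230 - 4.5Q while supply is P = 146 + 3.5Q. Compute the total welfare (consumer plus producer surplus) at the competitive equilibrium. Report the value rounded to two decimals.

441.00

Set 230 - 4.5Q = 146 + 3.5Q, which gives 84 = 8Q, so Q* = 10.5 and P* = 230 - 4.5(10.5) = 182.75.
CS = (1/2)(10.5)(47.25) = 248.0625 and PS = (1/2)(10.5)(36.75) = 192.9375, so total surplus = 441.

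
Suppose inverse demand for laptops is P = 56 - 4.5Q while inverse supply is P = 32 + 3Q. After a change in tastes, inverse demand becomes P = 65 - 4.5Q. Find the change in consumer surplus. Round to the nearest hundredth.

Initial equilibrium: Q_0 = 3.2, P_0 = 41.6; CS_0 = (1/2)(3.2)(14.4) = 23.04, PS_0 = (1/2)(3.2)(9.6) = 15.36.
New equilibrium: 65 - 4.5Q = 32 + 3Q gives Q_1 = 4.4, P_1 = 45.2; CS_1 = 43.56, PS_1 = 29.04.
Change in consumer surplus = 43.56 - 23.04 = 20.52.

20.52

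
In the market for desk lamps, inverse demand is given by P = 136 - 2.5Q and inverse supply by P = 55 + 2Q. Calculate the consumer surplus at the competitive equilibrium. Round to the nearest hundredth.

Set 136 - 2.5Q = 55 + 2Q, which gives 81 = 4.5Q, so Q* = 18 and P* = 136 - 2.5(18) = 91.
The demand choke price is 136, so CS = (1/2)(Q*)(136 - P*) = (1/2)(18)(45) = 405.

405.00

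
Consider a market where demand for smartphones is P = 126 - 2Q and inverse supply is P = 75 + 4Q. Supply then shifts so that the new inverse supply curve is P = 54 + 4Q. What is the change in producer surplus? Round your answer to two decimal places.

143.50

Initial equilibrium: Q_0 = 8.5, P_0 = 109; CS_0 = (1/2)(8.5)(17) = 72.25, PS_0 = (1/2)(8.5)(34) = 144.5.
New equilibrium: 126 - 2Q = 54 + 4Q gives Q_1 = 12, P_1 = 102; CS_1 = 144, PS_1 = 288.
Change in producer surplus = 288 - 144.5 = 143.5.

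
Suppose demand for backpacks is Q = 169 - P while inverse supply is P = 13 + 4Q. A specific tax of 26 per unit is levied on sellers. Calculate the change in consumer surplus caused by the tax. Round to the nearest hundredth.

-148.72

Rewriting demand in inverse form: P = 169 - Q.
Pre-tax equilibrium: 169 - Q = 13 + 4Q gives Q* = 31.2, P* = 137.8.
A tax on sellers shifts supply up by 26: 169 - Q = 13 + 4Q + 26, so Q_t = 26. Buyers pay P_b = 143; sellers receive P_s = P_b - 26 = 117.
CS falls from (1/2)(31.2)(31.2) = 486.72 to (1/2)(26)(26) = 338, a change of -148.72.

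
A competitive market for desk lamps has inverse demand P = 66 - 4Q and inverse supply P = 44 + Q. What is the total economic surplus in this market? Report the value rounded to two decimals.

Equilibrium: 66 - 4Q = 44 + Q, so Q* = 4.4 and P* = 48.4.
Total surplus is the full triangle between the curves from 0 to Q*: (1/2)(4.4)(66 - 44) = 48.4.

48.40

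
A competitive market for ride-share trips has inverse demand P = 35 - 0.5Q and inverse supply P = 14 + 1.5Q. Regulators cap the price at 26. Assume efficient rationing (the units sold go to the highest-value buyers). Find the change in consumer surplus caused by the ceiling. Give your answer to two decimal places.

Without the control, 35 - 0.5Q = 14 + 1.5Q so Q* = 10.5 and P* = 29.75.
At P = 26, sellers supply (26 - 14)/1.5 = 8 while buyers want more, so the quantity traded is 8 at price 26.
CS goes from (1/2)(10.5)(5.25) = 27.5625 to 56 (computed as (35 - 26)(8) - (1/2)(0.5)(8)^2), a change of 28.4375.

28.44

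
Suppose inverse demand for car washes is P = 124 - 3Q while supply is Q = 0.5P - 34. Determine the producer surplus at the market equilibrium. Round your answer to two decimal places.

125.44

Rewriting supply in inverse form: P = 68 + 2Q.
Setting demand equal to supply, 56 = 5Q, so Q* = 11.2 and P* = 90.4.
The supply curve's price intercept is 68, so PS = (1/2)(Q*)(P* - 68) = (1/2)(11.2)(22.4) = 125.44.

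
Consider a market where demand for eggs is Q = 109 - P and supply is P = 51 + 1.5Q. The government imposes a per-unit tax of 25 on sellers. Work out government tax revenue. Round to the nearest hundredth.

330.00

Rewriting demand in inverse form: P = 109 - Q.
Pre-tax equilibrium: 109 - Q = 51 + 1.5Q gives Q* = 23.2, P* = 85.8.
With the tax, sellers need 25 more per unit: 109 - Q = 51 + 1.5Q + 25, so Q_t = 13.2. Buyers pay P_b = 95.8; sellers receive P_s = P_b - 25 = 70.8.
Revenue is the tax times quantity traded: 25 x 13.2 = 330.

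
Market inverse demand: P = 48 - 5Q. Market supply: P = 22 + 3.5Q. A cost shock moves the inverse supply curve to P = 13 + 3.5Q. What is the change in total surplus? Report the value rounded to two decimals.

Initial equilibrium: Q_0 = 3.0588, P_0 = 32.7059; CS_0 = (1/2)(3.0588)(15.2941) = 23.391, PS_0 = (1/2)(3.0588)(10.7059) = 16.3737.
New equilibrium: 48 - 5Q = 13 + 3.5Q gives Q_1 = 4.1176, P_1 = 27.4118; CS_1 = 42.3875, PS_1 = 29.6713.
Change in total surplus = (42.3875 + 29.6713) - (23.391 + 16.3737) = 32.2941.

32.29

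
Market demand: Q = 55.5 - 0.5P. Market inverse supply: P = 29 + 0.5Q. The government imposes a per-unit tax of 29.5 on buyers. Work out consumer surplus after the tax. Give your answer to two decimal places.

441.00

Rewriting demand in inverse form: P = 111 - 2Q.
Without the tax, 111 - 2Q = 29 + 0.5Q so Q* = 32.8 and P* = 45.4.
A tax on buyers shifts demand down by 29.5: (111 - 29.5) - 2Q = 29 + 0.5Q, so Q_t = 21. Buyers pay P_b = 69; sellers receive P_s = P_b - 29.5 = 39.5.
CS = (1/2)(Q_t)(111 - P_b) = (1/2)(21)(42) = 441.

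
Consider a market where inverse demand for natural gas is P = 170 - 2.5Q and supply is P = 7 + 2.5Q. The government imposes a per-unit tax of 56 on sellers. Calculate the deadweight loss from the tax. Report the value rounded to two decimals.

Pre-tax equilibrium: 170 - 2.5Q = 7 + 2.5Q gives Q* = 32.6, P* = 88.5.
With the tax, sellers need 56 more per unit: 170 - 2.5Q = 7 + 2.5Q + 56, so Q_t = 21.4. Buyers pay P_b = 116.5; sellers receive P_s = P_b - 56 = 60.5.
Deadweight loss is the triangle between the curves from Q_t to Q*: (1/2)(32.6 - 21.4)(56) = 313.6.

313.60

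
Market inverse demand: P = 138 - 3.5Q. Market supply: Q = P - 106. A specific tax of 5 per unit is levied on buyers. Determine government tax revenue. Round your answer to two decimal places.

Rewriting supply in inverse form: P = 106 + Q.
Without the tax, 138 - 3.5Q = 106 + Q so Q* = 7.1111 and P* = 113.1111.
A tax on buyers shifts demand down by 5: (138 - 5) - 3.5Q = 106 + Q, so Q_t = 6. Buyers pay P_b = 117; sellers receive P_s = P_b - 5 = 112.
Tax revenue = t x Q_t = 5 x 6 = 30.

30.00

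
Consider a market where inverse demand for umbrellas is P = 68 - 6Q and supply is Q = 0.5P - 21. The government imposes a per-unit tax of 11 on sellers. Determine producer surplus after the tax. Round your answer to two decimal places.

Rewriting supply in inverse form: P = 42 + 2Q.
Pre-tax equilibrium: 68 - 6Q = 42 + 2Q gives Q* = 3.25, P* = 48.5.
A tax on sellers shifts supply up by 11: 68 - 6Q = 42 + 2Q + 11, so Q_t = 1.875. Buyers pay P_b = 56.75; sellers receive P_s = P_b - 11 = 45.75.
Producer surplus is the triangle above supply below P_s: (1/2)(1.875)(45.75 - 42) = 3.5156.

3.52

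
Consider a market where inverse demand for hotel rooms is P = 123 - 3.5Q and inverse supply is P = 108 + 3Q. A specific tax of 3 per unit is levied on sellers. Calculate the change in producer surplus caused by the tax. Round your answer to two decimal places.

-2.88

Pre-tax equilibrium: 123 - 3.5Q = 108 + 3Q gives Q* = 2.3077, P* = 114.9231.
With the tax, sellers need 3 more per unit: 123 - 3.5Q = 108 + 3Q + 3, so Q_t = 1.8462. Buyers pay P_b = 116.5385; sellers receive P_s = P_b - 3 = 113.5385.
Producers lose the trapezoid between P_s and P* out to Q_t plus the triangle from Q_t to Q*: change in PS = 5.1124 - 7.9882 = -2.8757.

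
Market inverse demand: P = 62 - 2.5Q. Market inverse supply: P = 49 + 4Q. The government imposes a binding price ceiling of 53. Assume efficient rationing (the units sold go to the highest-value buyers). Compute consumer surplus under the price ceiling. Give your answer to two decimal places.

Without the control, 62 - 2.5Q = 49 + 4Q so Q* = 2 and P* = 57.
At P = 53, sellers supply (53 - 49)/4 = 1 while buyers want more, so the quantity traded is 1 at price 53.
The demand price at Q = 1 is 59.5. CS is the trapezoid between demand and 53 over [0, 1]: (1/2)[(62 - 53) + (59.5 - 53)](1) = 7.75.

7.75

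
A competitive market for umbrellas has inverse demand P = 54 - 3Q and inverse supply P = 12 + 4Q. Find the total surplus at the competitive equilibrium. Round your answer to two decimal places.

126.00

Equilibrium: 54 - 3Q = 12 + 4Q, so Q* = 6 and P* = 36.
CS = (1/2)(6)(18) = 54 and PS = (1/2)(6)(24) = 72, so total surplus = 126.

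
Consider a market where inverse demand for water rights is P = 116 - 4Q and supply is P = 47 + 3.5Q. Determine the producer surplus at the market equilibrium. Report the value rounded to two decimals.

Set 116 - 4Q = 47 + 3.5Q, which gives 69 = 7.5Q, so Q* = 9.2 and P* = 116 - 4(9.2) = 79.2.
Producer surplus is the triangle above supply below P*: (1/2)(9.2)(79.2 - 47) = (1/2)(9.2)(32.2) = 148.12.

148.12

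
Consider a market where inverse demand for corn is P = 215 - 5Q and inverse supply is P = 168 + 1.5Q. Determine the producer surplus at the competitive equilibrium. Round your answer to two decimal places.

Set 215 - 5Q = 168 + 1.5Q, which gives 47 = 6.5Q, so Q* = 7.2308 and P* = 215 - 5(7.2308) = 178.8462.
PS is the area between P* and the supply curve from 0 to Q*: (1/2)(7.2308)(10.8462) = 39.213.

39.21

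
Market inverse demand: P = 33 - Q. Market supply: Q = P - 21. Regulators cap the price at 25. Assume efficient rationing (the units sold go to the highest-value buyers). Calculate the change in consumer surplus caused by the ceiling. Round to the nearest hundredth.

6.00

Rewriting supply in inverse form: P = 21 + Q.
Free-market equilibrium: 33 - Q = 21 + Q gives Q* = 6, P* = 27.
At the ceiling price 25, quantity supplied is (25 - 21)/1 = 4; supply is the short side, so Q = 4 trades at P = 25.
CS goes from (1/2)(6)(6) = 18 to 24 (computed as (33 - 25)(4) - (1/2)(1)(4)^2), a change of 6.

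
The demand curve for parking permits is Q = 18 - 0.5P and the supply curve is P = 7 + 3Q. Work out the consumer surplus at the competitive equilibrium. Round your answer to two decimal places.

33.64

Rewriting demand in inverse form: P = 36 - 2Q.
Equilibrium: 36 - 2Q = 7 + 3Q, so Q* = 5.8 and P* = 24.4.
The demand choke price is 36, so CS = (1/2)(Q*)(36 - P*) = (1/2)(5.8)(11.6) = 33.64.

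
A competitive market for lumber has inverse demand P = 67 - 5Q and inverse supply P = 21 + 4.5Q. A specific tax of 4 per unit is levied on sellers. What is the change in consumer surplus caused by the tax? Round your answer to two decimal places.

-9.75

Pre-tax equilibrium: 67 - 5Q = 21 + 4.5Q gives Q* = 4.8421, P* = 42.7895.
With the tax, sellers need 4 more per unit: 67 - 5Q = 21 + 4.5Q + 4, so Q_t = 4.4211. Buyers pay P_b = 44.8947; sellers receive P_s = P_b - 4 = 40.8947.
Consumers lose the trapezoid between P* and P_b out to Q_t plus the triangle from Q_t to Q*: change in CS = 48.8643 - 58.615 = -9.7507.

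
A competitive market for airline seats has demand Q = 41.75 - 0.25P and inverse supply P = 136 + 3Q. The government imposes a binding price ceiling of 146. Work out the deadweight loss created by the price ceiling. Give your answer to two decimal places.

Rewriting demand in inverse form: P = 167 - 4Q.
Free-market equilibrium: 167 - 4Q = 136 + 3Q gives Q* = 4.4286, P* = 149.2857.
At the ceiling price 146, quantity supplied is (146 - 136)/3 = 3.3333; supply is the short side, so Q = 3.3333 trades at P = 146.
At Q = 3.3333 the demand price is 153.6667 and the supply price is 146. Deadweight loss is the triangle between the curves from 3.3333 to 4.4286: (1/2)(153.6667 - 146)(4.4286 - 3.3333) = 4.1984.

4.20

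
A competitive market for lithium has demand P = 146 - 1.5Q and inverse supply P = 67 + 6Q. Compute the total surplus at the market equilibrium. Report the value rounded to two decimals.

416.07

Equilibrium: 146 - 1.5Q = 67 + 6Q, so Q* = 10.5333 and P* = 130.2.
Total surplus is the full triangle between the curves from 0 to Q*: (1/2)(10.5333)(146 - 67) = 416.0667.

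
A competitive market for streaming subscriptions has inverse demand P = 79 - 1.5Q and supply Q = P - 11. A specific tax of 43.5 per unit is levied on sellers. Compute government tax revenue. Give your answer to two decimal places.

Rewriting supply in inverse form: P = 11 + Q.
Without the tax, 79 - 1.5Q = 11 + Q so Q* = 27.2 and P* = 38.2.
With the tax, sellers need 43.5 more per unit: 79 - 1.5Q = 11 + Q + 43.5, so Q_t = 9.8. Buyers pay P_b = 64.3; sellers receive P_s = P_b - 43.5 = 20.8.
Tax revenue = t x Q_t = 43.5 x 9.8 = 426.3.

426.30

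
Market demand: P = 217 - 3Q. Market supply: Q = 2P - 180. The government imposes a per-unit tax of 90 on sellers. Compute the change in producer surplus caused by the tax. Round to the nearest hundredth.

-301.22

Rewriting supply in inverse form: P = 90 + 0.5Q.
Pre-tax equilibrium: 217 - 3Q = 90 + 0.5Q gives Q* = 36.2857, P* = 108.1429.
With the tax, sellers need 90 more per unit: 217 - 3Q = 90 + 0.5Q + 90, so Q_t = 10.5714. Buyers pay P_b = 185.2857; sellers receive P_s = P_b - 90 = 95.2857.
Producers lose the trapezoid between P_s and P* out to Q_t plus the triangle from Q_t to Q*: change in PS = 27.9388 - 329.1633 = -301.2245.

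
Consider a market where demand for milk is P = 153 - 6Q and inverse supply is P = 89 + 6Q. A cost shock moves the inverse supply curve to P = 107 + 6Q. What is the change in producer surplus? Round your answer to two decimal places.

Initial equilibrium: Q_0 = 5.3333, P_0 = 121; CS_0 = (1/2)(5.3333)(32) = 85.3333, PS_0 = (1/2)(5.3333)(32) = 85.3333.
New equilibrium: 153 - 6Q = 107 + 6Q gives Q_1 = 3.8333, P_1 = 130; CS_1 = 44.0833, PS_1 = 44.0833.
Change in producer surplus = 44.0833 - 85.3333 = -41.25.

-41.25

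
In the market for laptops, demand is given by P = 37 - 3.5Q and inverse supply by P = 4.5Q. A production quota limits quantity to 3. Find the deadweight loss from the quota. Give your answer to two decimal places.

Unrestricted equilibrium: Q* = (37 - 0)/(3.5 + 4.5) = 4.625.
At Q = 3 the demand price is 37 - 3.5(3) = 26.5 and the supply price is 0 + 4.5(3) = 13.5.
DWL = (1/2)(gap between curves at 3) x (Q* - 3) = (1/2)(13)(1.625) = 10.5625.

10.56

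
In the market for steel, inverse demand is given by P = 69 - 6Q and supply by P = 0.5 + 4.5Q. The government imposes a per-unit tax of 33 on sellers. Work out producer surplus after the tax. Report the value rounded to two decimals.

Without the tax, 69 - 6Q = 0.5 + 4.5Q so Q* = 6.5238 and P* = 29.8571.
A tax on sellers shifts supply up by 33: 69 - 6Q = 0.5 + 4.5Q + 33, so Q_t = 3.381. Buyers pay P_b = 48.7143; sellers receive P_s = P_b - 33 = 15.7143.
PS = (1/2)(Q_t)(P_s - 0.5) = (1/2)(3.381)(15.2143) = 25.7194.

25.72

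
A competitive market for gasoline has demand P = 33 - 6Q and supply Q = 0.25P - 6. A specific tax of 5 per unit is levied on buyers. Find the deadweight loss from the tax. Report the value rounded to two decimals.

Rewriting supply in inverse form: P = 24 + 4Q.
Without the tax, 33 - 6Q = 24 + 4Q so Q* = 0.9 and P* = 27.6.
A tax on buyers shifts demand down by 5: (33 - 5) - 6Q = 24 + 4Q, so Q_t = 0.4. Buyers pay P_b = 30.6; sellers receive P_s = P_b - 5 = 25.6.
The welfare triangle lost has base Q* - Q_t = 0.5 and height t = 5, so DWL = (1/2)(0.5)(5) = 1.25.

1.25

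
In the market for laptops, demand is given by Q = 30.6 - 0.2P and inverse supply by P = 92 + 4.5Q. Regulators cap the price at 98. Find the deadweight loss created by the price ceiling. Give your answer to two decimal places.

Rewriting demand in inverse form: P = 153 - 5Q.
Free-market equilibrium: 153 - 5Q = 92 + 4.5Q gives Q* = 6.4211, P* = 120.8947.
At P = 98, sellers supply (98 - 92)/4.5 = 1.3333 while buyers want more, so the quantity traded is 1.3333 at price 98.
The lost-trades triangle has base Q* - 1.3333 = 5.0877 and height equal to the gap between the curves at Q = 1.3333, which is 146.3333 - 98 = 48.3333. DWL = (1/2)(5.0877)(48.3333) = 122.9532.

122.95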